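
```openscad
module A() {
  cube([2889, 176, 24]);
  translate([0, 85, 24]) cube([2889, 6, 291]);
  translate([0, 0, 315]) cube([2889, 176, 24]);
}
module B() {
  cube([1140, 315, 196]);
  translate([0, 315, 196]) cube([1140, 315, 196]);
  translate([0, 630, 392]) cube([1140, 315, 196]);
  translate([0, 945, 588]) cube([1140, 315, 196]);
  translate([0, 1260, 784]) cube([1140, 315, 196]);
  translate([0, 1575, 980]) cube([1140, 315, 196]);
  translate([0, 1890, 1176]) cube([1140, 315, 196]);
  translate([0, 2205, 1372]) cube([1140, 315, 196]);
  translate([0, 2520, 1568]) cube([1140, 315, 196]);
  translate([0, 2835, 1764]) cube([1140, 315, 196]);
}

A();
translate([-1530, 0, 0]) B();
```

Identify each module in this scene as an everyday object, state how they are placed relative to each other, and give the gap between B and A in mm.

A is an I-beam. B is a staircase. The staircase is on the floor beside the I-beam on its −x side. The gap between the staircase and the I-beam is 390 mm.

The staircase's nearest face is 390 mm from the I-beam's −x face.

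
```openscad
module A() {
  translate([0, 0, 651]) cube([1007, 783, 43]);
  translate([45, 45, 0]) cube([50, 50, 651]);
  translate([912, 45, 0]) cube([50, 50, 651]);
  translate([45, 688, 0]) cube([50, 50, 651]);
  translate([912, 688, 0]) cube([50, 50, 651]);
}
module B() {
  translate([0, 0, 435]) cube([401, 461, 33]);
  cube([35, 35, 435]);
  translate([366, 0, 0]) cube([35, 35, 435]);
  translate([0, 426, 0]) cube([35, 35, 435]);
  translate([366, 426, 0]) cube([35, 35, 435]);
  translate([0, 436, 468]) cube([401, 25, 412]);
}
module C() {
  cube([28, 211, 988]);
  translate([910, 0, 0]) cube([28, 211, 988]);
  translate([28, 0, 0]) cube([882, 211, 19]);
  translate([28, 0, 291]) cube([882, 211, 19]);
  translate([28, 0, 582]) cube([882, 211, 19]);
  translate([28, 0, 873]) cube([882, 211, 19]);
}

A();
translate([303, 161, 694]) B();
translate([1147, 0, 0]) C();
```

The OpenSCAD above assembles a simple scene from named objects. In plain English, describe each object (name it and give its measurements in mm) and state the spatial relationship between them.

A is a table with a 1007×783 mm rectangular top, 43 mm thick, top surface at z = 694 mm, supported by four 50×50 mm square legs, each inset 45 mm from the nearest pair of top edges, running from the floor.

B is a chair: 401×461 mm seat, 33 mm thick, top at z = 468 mm, on four 35 mm square corner legs flush with the seat edges. A 25 mm thick backrest slab spans the full seat width, extending 412 mm above the seat top, its back face flush with the seat's +y edge.

C is a bookshelf 938 mm wide overall, 211 mm deep and 988 mm tall. The two sides are 28 mm thick vertical panels. 4 horizontal shelves of 19 mm thickness span between the inner faces of the sides; the lowest shelf sits on the floor and shelves are stacked with a clear vertical gap of 272 mm between each pair.

The chair is on top of the table, centred. The bookshelf is on the floor beside the table on its +x side.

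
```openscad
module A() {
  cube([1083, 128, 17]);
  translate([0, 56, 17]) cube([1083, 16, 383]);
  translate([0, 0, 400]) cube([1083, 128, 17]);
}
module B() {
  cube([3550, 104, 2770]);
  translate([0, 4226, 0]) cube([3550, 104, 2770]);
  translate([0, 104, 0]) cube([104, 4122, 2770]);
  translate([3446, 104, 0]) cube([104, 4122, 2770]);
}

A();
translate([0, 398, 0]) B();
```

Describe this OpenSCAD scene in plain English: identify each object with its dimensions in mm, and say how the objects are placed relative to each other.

A is an I-beam lying along x, 1083 mm long. Overall section height 417 mm. Two flanges 128 mm wide (y) and 17 mm thick, one on the floor and one at the top; a web 16 mm thick runs between them, centred on the flange width.

B is a box-shaped house frame (walls only): outside footprint 3550×4330 mm, wall height 2770 mm, wall thickness 104 mm. The two y-facing walls run the full x-width; the two x-facing walls fit between the inner faces of the y-facing walls.

The house frame is on the floor beside the I-beam on its +y side.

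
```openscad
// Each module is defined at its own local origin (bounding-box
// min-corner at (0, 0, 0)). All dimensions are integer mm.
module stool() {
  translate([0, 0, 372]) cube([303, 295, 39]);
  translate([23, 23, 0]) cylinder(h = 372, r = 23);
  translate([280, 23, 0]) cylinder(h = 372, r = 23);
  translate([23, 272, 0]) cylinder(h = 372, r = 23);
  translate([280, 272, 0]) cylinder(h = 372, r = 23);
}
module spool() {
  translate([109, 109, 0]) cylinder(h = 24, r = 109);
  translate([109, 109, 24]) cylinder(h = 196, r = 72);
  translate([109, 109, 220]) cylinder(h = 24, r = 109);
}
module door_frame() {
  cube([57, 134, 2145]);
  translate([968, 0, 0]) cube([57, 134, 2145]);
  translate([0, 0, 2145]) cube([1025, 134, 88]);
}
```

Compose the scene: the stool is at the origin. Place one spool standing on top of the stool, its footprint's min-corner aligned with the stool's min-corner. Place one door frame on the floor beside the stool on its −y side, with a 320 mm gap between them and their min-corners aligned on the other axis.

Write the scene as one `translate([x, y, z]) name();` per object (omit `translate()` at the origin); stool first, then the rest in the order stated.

stool();
translate([0, 0, 411]) spool();
translate([0, -454, 0]) door_frame();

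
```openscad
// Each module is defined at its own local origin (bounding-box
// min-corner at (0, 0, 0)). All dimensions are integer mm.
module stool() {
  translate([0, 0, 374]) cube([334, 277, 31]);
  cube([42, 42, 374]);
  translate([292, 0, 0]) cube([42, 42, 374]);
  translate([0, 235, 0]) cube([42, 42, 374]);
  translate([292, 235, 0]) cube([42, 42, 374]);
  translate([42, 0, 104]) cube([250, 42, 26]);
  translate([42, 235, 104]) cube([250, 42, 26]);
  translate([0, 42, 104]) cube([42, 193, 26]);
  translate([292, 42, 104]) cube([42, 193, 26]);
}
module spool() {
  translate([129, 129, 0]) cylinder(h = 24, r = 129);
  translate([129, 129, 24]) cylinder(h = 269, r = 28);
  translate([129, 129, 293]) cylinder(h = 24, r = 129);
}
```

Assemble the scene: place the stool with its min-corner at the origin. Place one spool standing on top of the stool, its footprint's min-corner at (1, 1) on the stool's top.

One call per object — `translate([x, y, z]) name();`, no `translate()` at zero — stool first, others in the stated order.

stool();
translate([1, 1, 405]) spool();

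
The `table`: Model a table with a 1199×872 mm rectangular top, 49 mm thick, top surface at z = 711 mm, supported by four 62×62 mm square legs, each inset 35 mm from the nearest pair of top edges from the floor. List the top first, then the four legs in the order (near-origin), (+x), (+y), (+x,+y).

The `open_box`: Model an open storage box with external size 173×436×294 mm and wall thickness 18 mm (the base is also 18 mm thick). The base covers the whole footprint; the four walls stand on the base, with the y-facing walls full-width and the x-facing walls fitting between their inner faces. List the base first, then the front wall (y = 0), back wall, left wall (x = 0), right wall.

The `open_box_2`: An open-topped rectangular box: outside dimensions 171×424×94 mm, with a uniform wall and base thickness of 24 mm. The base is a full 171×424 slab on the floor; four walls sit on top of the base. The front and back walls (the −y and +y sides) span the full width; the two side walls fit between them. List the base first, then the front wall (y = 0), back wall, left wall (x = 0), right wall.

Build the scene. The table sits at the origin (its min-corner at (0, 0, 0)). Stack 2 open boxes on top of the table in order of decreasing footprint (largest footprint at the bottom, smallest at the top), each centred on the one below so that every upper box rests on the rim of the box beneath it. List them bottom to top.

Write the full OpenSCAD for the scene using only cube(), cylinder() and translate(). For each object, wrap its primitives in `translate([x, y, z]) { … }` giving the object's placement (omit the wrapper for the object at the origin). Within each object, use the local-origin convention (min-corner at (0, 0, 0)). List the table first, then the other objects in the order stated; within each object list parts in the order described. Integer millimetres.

translate([0, 0, 662]) cube([1199, 872, 49]);
translate([35, 35, 0]) cube([62, 62, 662]);
translate([1102, 35, 0]) cube([62, 62, 662]);
translate([35, 775, 0]) cube([62, 62, 662]);
translate([1102, 775, 0]) cube([62, 62, 662]);
translate([513, 218, 711]) {
  cube([173, 436, 18]);
  translate([0, 0, 18]) cube([173, 18, 276]);
  translate([0, 418, 18]) cube([173, 18, 276]);
  translate([0, 18, 18]) cube([18, 400, 276]);
  translate([155, 18, 18]) cube([18, 400, 276]);
}
translate([514, 224, 1005]) {
  cube([171, 424, 24]);
  translate([0, 0, 24]) cube([171, 24, 70]);
  translate([0, 400, 24]) cube([171, 24, 70]);
  translate([0, 24, 24]) cube([24, 376, 70]);
  translate([147, 24, 24]) cube([24, 376, 70]);
}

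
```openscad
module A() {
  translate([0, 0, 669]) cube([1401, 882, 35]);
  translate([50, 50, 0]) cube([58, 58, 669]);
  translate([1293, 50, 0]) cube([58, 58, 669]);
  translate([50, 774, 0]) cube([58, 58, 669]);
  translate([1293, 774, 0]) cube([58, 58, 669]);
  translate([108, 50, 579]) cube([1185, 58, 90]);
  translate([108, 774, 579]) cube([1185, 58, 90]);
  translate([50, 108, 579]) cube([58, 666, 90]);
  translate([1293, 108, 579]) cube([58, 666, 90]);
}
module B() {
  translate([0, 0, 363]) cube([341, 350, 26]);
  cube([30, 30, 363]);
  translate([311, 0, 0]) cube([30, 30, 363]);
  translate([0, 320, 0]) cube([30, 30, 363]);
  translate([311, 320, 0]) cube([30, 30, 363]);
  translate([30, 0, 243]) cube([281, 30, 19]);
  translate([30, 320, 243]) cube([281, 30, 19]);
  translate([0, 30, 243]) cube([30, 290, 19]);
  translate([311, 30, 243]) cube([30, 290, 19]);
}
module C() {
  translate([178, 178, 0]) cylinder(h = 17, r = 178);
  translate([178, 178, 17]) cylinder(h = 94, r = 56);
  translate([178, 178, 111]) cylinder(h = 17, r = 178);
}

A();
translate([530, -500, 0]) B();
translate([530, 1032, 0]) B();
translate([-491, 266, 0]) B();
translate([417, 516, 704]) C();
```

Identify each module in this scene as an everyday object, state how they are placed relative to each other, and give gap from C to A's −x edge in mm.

A is a table. B is a stool. C is a spool. Three stools sit around the table at the −y, +y, −x sides. The spool is on top of the table. The gap from the spool to the table's −x edge is 417 mm.

The spool's min-x is at 417; the table's min-x is 0; gap = 417 mm.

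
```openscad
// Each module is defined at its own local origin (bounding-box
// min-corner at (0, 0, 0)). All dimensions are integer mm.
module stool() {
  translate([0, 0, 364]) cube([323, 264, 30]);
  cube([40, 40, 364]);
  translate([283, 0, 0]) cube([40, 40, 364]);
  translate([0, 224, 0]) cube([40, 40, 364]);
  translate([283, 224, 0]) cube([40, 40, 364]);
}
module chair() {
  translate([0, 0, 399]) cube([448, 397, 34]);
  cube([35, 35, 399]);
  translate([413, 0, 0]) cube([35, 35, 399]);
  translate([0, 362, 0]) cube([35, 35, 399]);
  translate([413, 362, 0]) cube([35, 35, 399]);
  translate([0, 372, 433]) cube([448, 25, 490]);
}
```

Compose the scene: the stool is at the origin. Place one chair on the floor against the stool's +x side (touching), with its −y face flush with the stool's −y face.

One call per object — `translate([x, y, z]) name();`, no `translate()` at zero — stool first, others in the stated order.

stool();
translate([323, 0, 0]) chair();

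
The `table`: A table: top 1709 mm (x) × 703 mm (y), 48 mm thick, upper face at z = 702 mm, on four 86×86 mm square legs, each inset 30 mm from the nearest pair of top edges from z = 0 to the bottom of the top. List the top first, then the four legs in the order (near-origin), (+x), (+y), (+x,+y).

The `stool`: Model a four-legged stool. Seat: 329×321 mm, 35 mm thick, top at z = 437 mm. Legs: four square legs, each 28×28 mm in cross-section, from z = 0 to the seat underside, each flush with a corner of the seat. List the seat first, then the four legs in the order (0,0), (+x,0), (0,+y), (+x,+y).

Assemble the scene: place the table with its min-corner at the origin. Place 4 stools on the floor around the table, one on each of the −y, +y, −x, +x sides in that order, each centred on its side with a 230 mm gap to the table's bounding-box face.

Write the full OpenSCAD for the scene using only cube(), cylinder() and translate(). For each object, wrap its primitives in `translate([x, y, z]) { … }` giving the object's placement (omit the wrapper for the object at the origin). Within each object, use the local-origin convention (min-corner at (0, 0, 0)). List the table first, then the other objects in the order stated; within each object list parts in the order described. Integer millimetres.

translate([0, 0, 654]) cube([1709, 703, 48]);
translate([30, 30, 0]) cube([86, 86, 654]);
translate([1593, 30, 0]) cube([86, 86, 654]);
translate([30, 587, 0]) cube([86, 86, 654]);
translate([1593, 587, 0]) cube([86, 86, 654]);
translate([690, -551, 0]) {
  translate([0, 0, 402]) cube([329, 321, 35]);
  cube([28, 28, 402]);
  translate([301, 0, 0]) cube([28, 28, 402]);
  translate([0, 293, 0]) cube([28, 28, 402]);
  translate([301, 293, 0]) cube([28, 28, 402]);
}
translate([690, 933, 0]) {
  translate([0, 0, 402]) cube([329, 321, 35]);
  cube([28, 28, 402]);
  translate([301, 0, 0]) cube([28, 28, 402]);
  translate([0, 293, 0]) cube([28, 28, 402]);
  translate([301, 293, 0]) cube([28, 28, 402]);
}
translate([-559, 191, 0]) {
  translate([0, 0, 402]) cube([329, 321, 35]);
  cube([28, 28, 402]);
  translate([301, 0, 0]) cube([28, 28, 402]);
  translate([0, 293, 0]) cube([28, 28, 402]);
  translate([301, 293, 0]) cube([28, 28, 402]);
}
translate([1939, 191, 0]) {
  translate([0, 0, 402]) cube([329, 321, 35]);
  cube([28, 28, 402]);
  translate([301, 0, 0]) cube([28, 28, 402]);
  translate([0, 293, 0]) cube([28, 28, 402]);
  translate([301, 293, 0]) cube([28, 28, 402]);
}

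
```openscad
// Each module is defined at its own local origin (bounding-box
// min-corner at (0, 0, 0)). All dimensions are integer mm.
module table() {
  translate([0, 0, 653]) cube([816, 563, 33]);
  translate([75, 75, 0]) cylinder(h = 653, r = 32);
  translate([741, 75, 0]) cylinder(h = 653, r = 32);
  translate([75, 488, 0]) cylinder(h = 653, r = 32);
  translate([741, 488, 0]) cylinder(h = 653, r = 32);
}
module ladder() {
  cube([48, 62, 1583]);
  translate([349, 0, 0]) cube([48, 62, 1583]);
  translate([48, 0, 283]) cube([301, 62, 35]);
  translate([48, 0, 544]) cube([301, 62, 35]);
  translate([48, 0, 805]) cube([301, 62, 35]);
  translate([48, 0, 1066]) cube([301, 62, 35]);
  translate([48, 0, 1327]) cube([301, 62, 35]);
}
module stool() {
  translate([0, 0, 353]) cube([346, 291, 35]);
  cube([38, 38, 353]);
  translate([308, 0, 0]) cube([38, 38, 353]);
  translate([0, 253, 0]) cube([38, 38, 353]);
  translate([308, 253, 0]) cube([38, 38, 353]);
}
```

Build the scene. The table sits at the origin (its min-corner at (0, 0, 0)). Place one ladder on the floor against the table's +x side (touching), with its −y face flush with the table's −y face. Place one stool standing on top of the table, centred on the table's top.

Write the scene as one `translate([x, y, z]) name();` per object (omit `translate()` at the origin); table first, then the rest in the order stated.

table();
translate([816, 0, 0]) ladder();
translate([235, 136, 686]) stool();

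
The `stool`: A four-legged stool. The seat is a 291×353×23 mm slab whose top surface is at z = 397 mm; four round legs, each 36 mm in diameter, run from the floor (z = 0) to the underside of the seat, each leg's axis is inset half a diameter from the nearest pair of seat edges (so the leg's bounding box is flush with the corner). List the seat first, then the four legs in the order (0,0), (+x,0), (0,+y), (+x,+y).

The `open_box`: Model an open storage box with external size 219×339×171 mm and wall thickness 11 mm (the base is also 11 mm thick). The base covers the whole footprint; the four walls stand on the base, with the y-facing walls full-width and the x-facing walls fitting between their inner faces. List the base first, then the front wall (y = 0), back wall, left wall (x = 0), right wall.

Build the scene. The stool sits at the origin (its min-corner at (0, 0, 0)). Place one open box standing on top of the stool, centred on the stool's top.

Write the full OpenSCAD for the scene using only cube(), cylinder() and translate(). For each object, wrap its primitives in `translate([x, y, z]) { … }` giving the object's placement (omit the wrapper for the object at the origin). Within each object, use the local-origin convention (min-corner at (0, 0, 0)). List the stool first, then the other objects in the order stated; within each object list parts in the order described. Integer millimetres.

translate([0, 0, 374]) cube([291, 353, 23]);
translate([18, 18, 0]) cylinder(h = 374, r = 18);
translate([273, 18, 0]) cylinder(h = 374, r = 18);
translate([18, 335, 0]) cylinder(h = 374, r = 18);
translate([273, 335, 0]) cylinder(h = 374, r = 18);
translate([36, 7, 397]) {
  cube([219, 339, 11]);
  translate([0, 0, 11]) cube([219, 11, 160]);
  translate([0, 328, 11]) cube([219, 11, 160]);
  translate([0, 11, 11]) cube([11, 317, 160]);
  translate([208, 11, 11]) cube([11, 317, 160]);
}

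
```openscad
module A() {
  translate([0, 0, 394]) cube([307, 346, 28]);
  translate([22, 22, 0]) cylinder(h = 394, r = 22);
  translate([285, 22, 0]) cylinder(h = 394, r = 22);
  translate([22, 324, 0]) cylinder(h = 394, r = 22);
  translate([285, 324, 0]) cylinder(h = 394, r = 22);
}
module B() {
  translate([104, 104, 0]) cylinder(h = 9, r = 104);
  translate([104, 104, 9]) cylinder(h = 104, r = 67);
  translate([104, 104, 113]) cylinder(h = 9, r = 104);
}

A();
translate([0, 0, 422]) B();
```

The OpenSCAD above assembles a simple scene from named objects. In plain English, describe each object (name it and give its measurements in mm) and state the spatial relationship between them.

A is a four-legged stool. The seat is 307×346 mm, 28 mm thick, top at z = 422 mm. It stands on four round legs, each 44 mm in diameter, from z = 0 to the seat underside, each leg's axis is inset half a diameter from the nearest pair of seat edges (so the leg's bounding box is flush with the corner).

B is a spool: two coaxial disc flanges of radius 104 mm and thickness 9 mm, joined by a core cylinder of radius 67 mm and height 104 mm. The lower flange rests on z = 0 and the three cylinders share a vertical axis.

The spool is on top of the stool.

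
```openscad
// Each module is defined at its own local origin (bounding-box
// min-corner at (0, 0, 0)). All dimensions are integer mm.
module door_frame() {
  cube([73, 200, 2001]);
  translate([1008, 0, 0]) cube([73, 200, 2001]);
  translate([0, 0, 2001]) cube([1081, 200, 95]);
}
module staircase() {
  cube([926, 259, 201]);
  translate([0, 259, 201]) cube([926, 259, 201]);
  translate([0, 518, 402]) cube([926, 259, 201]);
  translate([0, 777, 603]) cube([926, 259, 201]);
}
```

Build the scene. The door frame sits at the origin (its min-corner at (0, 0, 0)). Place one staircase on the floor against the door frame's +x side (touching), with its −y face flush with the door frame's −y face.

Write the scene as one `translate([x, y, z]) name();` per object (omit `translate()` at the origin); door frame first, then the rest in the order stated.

door_frame();
translate([1081, 0, 0]) staircase();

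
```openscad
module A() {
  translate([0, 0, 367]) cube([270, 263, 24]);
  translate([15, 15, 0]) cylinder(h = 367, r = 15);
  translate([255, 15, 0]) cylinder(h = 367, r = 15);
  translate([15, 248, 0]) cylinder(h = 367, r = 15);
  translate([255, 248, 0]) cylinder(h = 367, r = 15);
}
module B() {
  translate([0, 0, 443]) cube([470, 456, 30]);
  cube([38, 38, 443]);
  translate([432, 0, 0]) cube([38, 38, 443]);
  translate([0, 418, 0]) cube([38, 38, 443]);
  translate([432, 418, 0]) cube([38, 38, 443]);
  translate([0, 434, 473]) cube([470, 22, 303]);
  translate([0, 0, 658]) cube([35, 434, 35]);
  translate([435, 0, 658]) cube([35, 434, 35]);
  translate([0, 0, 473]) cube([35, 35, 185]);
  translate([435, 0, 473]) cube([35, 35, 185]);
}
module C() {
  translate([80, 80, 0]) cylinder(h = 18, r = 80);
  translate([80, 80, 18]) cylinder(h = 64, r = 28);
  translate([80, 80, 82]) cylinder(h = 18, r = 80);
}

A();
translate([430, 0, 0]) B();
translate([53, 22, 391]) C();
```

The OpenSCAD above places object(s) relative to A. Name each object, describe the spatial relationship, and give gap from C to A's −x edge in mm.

A is a stool. B is a chair. C is a spool. The chair is on the floor beside the stool on its +x side. The spool is on top of the stool. The gap from the spool to the stool's −x edge is 53 mm.

The spool's min-x is at 53; the stool's min-x is 0; gap = 53 mm.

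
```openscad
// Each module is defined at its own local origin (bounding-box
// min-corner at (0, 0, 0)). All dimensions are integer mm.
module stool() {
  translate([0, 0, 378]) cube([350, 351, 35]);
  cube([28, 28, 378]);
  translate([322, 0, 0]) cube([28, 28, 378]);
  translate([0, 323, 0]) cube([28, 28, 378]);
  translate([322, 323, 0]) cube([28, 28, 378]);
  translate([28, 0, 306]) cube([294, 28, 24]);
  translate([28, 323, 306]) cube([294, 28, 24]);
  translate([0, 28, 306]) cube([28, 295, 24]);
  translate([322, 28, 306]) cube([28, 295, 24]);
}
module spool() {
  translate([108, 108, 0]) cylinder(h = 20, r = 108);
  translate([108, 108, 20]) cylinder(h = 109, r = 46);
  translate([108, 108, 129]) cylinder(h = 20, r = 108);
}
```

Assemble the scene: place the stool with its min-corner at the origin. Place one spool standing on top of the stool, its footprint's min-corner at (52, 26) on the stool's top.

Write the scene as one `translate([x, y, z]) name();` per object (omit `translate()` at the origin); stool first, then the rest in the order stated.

stool();
translate([52, 26, 413]) spool();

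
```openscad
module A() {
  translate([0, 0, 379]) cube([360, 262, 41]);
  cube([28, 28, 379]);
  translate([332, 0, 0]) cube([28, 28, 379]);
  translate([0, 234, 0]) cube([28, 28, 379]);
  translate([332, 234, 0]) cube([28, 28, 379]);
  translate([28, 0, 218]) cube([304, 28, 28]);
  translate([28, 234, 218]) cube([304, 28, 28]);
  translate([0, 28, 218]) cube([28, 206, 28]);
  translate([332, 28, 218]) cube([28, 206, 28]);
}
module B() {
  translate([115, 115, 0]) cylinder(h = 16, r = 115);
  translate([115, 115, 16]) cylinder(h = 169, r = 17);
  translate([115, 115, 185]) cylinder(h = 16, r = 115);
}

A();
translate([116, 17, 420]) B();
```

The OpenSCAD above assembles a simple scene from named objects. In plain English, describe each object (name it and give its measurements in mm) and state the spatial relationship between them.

A is a four-legged stool. The seat is 360×262 mm, 41 mm thick, top at z = 420 mm. It stands on four square legs, each 28×28 mm in cross-section, from z = 0 to the seat underside, each flush with a corner of the seat. Four stretchers, 28 mm wide and 28 mm tall, connect adjacent legs with their undersides at z = 218 mm, each running between the inner faces of the legs it joins and aligned with the legs' outer faces on the other axis.

B is a spool: two coaxial disc flanges of radius 115 mm and thickness 16 mm, joined by a core cylinder of radius 17 mm and height 169 mm. The lower flange rests on z = 0 and the three cylinders share a vertical axis.

The spool is on top of the stool.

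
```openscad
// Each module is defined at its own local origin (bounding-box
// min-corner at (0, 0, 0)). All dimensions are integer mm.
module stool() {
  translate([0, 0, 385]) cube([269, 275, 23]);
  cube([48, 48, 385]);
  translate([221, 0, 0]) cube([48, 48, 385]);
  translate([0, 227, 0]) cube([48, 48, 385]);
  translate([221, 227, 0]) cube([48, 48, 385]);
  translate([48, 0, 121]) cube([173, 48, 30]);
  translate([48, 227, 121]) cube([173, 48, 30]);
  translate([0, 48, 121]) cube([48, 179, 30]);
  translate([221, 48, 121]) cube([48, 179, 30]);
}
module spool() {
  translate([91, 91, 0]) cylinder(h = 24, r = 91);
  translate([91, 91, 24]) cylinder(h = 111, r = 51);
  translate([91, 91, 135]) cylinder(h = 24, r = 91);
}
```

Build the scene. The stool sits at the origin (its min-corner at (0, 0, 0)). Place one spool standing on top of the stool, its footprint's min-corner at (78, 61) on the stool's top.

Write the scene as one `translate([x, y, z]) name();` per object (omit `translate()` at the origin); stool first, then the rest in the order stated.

stool();
translate([78, 61, 408]) spool();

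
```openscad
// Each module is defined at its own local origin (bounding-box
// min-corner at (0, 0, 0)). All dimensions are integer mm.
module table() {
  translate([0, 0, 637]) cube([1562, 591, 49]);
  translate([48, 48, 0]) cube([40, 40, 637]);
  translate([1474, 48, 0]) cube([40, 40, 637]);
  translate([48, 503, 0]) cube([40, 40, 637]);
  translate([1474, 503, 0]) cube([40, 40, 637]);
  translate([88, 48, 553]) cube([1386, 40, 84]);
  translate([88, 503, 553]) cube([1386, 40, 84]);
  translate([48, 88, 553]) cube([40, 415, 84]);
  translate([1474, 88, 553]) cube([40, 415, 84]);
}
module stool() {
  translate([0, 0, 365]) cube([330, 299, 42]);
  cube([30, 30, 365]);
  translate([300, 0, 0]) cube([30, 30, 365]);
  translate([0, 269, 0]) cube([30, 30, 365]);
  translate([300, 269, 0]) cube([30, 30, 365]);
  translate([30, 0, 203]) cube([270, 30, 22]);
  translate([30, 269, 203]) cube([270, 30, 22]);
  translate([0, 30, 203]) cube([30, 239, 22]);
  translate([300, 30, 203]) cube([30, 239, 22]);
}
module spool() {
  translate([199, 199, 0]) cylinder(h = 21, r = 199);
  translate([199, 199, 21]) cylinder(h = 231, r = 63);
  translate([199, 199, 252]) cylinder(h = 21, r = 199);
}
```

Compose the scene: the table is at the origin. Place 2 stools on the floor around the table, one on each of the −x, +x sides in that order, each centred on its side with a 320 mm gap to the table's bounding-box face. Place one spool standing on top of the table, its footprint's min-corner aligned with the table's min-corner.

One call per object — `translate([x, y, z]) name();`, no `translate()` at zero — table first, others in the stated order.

table();
translate([-650, 146, 0]) stool();
translate([1882, 146, 0]) stool();
translate([0, 0, 686]) spool();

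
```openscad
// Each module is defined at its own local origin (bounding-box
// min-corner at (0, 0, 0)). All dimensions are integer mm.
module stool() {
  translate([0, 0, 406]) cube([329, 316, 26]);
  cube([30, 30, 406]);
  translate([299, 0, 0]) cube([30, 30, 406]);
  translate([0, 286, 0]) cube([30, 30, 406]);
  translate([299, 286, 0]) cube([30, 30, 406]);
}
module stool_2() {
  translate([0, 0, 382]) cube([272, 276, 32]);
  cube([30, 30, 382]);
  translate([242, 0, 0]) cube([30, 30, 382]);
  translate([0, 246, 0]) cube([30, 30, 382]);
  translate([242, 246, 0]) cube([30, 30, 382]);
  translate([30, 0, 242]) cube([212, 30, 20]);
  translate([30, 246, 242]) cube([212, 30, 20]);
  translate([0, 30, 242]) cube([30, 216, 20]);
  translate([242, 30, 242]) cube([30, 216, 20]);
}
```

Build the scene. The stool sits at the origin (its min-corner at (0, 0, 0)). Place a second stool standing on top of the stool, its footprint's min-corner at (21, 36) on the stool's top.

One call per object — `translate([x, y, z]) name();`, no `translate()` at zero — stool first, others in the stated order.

stool();
translate([21, 36, 432]) stool_2();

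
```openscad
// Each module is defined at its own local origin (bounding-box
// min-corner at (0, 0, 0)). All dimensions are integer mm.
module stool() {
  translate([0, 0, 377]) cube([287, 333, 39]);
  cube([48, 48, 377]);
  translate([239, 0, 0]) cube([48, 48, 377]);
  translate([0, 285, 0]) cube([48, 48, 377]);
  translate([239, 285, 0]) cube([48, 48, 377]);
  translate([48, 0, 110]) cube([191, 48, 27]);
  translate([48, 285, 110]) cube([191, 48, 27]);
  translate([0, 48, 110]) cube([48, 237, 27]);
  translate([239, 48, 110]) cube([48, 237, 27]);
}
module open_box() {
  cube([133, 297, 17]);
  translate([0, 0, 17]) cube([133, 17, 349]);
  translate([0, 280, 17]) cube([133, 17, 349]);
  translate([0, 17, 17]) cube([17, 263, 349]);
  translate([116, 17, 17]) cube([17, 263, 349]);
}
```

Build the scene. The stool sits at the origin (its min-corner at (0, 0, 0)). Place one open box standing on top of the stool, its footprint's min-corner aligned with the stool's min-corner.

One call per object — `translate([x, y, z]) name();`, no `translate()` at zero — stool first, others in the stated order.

stool();
translate([0, 0, 416]) open_box();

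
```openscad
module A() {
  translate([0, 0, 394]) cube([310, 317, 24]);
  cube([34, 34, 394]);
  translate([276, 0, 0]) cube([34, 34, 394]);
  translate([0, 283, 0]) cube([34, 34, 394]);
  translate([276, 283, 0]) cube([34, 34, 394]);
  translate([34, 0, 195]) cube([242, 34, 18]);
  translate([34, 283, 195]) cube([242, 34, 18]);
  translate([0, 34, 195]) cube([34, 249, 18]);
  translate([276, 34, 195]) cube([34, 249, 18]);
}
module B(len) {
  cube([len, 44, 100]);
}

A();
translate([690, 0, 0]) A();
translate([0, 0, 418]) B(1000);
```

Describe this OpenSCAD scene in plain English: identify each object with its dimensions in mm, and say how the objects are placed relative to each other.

A is a four-legged stool. The seat is 310×317 mm, 24 mm thick, top at z = 418 mm. It stands on four square legs, each 34×34 mm in cross-section, from z = 0 to the seat underside, each flush with a corner of the seat. Four stretchers, 34 mm wide and 18 mm tall, connect adjacent legs with their undersides at z = 195 mm, each running between the inner faces of the legs it joins and aligned with the legs' outer faces on the other axis.

B is a rectangular beam 1000 mm long (x), 44 mm deep (y), 100 mm thick (z).

The beam spans the tops of two stools placed 380 mm apart, resting at z = 418 mm.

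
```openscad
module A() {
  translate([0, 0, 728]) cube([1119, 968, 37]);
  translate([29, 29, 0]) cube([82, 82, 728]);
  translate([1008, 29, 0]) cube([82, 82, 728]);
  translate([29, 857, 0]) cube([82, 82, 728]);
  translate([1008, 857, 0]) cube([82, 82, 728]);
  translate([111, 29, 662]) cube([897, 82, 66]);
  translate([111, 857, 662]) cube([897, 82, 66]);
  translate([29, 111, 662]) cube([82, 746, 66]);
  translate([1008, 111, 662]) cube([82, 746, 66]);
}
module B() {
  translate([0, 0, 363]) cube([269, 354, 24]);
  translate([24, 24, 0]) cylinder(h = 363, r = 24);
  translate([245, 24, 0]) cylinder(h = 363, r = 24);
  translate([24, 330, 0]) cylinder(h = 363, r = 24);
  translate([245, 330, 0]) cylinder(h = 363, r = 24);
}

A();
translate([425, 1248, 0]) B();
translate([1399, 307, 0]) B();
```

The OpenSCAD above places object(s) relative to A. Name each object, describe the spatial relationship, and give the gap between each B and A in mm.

Each stool's nearest face is 280 mm from the table's bounding box.

A is a table. B is a stool. Two stools sit around the table at the +y, +x sides. The gap between each stool and the table is 280 mm.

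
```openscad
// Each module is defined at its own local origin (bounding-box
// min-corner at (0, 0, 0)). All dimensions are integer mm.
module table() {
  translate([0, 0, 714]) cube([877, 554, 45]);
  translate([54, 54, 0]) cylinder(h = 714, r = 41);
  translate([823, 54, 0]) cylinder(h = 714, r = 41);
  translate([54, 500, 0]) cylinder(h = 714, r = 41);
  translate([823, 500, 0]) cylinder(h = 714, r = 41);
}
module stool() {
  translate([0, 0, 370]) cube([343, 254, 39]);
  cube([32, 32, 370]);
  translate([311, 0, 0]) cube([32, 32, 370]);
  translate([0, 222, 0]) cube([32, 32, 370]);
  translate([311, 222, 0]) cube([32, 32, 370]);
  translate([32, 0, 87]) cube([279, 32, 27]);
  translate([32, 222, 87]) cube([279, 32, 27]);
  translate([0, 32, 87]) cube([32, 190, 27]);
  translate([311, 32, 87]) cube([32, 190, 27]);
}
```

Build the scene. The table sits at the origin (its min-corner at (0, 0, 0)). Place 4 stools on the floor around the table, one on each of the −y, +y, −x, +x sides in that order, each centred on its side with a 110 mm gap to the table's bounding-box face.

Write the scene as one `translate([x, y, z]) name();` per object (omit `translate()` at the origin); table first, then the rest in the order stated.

table();
translate([267, -364, 0]) stool();
translate([267, 664, 0]) stool();
translate([-453, 150, 0]) stool();
translate([987, 150, 0]) stool();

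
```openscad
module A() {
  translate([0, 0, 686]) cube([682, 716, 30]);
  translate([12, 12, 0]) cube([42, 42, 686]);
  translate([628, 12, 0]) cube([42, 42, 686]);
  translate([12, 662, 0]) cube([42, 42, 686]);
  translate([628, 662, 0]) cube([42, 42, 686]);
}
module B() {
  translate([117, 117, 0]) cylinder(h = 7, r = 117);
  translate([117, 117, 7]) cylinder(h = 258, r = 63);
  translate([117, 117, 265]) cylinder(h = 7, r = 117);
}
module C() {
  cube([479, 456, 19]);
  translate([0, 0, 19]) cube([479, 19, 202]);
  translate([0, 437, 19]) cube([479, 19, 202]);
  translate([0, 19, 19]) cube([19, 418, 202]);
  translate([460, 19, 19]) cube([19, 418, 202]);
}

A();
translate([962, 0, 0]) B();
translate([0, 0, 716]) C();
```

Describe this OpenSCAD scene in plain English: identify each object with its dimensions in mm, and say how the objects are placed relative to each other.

A is a table: top 682 mm (x) × 716 mm (y), 30 mm thick, upper face at z = 716 mm, on four 42×42 mm square legs, each inset 12 mm from the nearest pair of top edges, running from z = 0 to the bottom of the top.

B is a spool: two coaxial disc flanges of radius 117 mm and thickness 7 mm, joined by a core cylinder of radius 63 mm and height 258 mm. The lower flange rests on z = 0 and the three cylinders share a vertical axis.

C is an open storage box with external size 479×456×221 mm and wall thickness 19 mm (the base is also 19 mm thick). The base covers the whole footprint; the four walls stand on the base, with the y-facing walls full-width and the x-facing walls fitting between their inner faces.

The spool is on the floor beside the table on its +x side. The open box is on top of the table.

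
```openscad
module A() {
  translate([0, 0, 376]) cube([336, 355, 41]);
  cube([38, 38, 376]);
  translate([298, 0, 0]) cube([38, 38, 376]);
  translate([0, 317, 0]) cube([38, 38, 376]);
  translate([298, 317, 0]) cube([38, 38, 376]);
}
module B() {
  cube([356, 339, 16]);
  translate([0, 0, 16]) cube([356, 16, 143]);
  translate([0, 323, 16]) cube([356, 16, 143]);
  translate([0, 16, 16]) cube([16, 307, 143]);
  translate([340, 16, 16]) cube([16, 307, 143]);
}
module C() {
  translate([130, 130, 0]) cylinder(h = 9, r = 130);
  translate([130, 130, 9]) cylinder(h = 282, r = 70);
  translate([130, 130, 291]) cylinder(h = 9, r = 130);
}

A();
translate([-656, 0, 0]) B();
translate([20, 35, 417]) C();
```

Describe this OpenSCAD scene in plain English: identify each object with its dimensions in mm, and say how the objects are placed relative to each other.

A is a four-legged stool. The seat is 336×355 mm, 41 mm thick, top at z = 417 mm. It stands on four square legs, each 38×38 mm in cross-section, from z = 0 to the seat underside, each flush with a corner of the seat.

B is an open-topped rectangular box: outside dimensions 356×339×159 mm, with a uniform wall and base thickness of 16 mm. The base is a full 356×339 slab on the floor; four walls sit on top of the base. The front and back walls (the −y and +y sides) span the full width; the two side walls fit between them.

C is a spool: two coaxial disc flanges of radius 130 mm and thickness 9 mm, joined by a core cylinder of radius 70 mm and height 282 mm. The lower flange rests on z = 0 and the three cylinders share a vertical axis.

The open box is on the floor beside the stool on its −x side. The spool is on top of the stool.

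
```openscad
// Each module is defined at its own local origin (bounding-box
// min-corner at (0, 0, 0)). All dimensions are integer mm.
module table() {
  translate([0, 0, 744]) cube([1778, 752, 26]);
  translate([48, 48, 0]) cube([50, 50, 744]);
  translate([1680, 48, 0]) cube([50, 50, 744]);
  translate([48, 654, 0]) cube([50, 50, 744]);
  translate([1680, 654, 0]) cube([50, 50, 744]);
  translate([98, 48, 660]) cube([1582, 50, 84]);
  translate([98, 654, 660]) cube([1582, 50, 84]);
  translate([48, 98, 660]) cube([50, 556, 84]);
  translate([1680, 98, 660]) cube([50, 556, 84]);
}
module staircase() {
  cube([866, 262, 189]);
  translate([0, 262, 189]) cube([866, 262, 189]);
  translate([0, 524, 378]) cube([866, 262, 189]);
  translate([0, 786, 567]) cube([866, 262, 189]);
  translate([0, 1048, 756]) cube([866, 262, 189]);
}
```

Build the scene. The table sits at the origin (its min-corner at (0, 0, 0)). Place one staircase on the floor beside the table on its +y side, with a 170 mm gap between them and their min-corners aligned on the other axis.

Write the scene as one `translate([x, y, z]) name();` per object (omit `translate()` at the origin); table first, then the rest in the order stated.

table();
translate([0, 922, 0]) staircase();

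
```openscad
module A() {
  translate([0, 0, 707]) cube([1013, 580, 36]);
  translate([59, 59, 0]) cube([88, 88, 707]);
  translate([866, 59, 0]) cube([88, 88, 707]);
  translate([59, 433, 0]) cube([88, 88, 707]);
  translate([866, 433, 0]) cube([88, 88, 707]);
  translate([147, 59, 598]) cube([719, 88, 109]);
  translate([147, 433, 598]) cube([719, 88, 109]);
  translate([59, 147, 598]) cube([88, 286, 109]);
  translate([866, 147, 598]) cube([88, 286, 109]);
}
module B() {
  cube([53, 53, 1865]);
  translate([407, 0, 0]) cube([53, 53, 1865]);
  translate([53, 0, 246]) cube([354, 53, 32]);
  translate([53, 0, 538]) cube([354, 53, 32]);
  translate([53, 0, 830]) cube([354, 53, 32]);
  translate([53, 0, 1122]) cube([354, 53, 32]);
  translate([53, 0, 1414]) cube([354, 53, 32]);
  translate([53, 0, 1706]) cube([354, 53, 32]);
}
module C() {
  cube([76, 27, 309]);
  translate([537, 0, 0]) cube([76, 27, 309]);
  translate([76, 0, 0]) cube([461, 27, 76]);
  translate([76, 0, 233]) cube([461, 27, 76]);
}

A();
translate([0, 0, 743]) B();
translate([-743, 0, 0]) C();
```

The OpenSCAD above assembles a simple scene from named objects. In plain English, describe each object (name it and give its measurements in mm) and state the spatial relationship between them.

A is a table with a 1013×580 mm rectangular top, 36 mm thick, top surface at z = 743 mm, supported by four 88×88 mm square legs, each inset 59 mm from the nearest pair of top edges, running from the floor. Four apron rails, 88 mm thick and 109 mm tall, run between adjacent legs with their top edges flush with the underside of the top and their outer faces flush with the legs' outer faces.

B is a straight ladder. Two 53×53 mm vertical rails, 1865 mm tall, stand 460 mm apart (outside-to-outside) with their front faces coplanar on the −y side. 6 rungs, each 53 mm deep and 32 mm tall, span between the inner faces of the rails, front faces flush with the rails. The lowest rung's underside is at z = 246 mm and rungs are spaced 292 mm apart (underside to underside).

C is a rectangular picture frame lying in the x–z plane (depth along y). The opening is 461 mm wide (x) by 157 mm tall (z), surrounded by a border 76 mm wide on all four sides. The frame is 27 mm deep and is made of two full-height vertical stiles with two horizontal rails fitted between them.

The ladder is on top of the table. The picture frame is on the floor beside the table on its −x side.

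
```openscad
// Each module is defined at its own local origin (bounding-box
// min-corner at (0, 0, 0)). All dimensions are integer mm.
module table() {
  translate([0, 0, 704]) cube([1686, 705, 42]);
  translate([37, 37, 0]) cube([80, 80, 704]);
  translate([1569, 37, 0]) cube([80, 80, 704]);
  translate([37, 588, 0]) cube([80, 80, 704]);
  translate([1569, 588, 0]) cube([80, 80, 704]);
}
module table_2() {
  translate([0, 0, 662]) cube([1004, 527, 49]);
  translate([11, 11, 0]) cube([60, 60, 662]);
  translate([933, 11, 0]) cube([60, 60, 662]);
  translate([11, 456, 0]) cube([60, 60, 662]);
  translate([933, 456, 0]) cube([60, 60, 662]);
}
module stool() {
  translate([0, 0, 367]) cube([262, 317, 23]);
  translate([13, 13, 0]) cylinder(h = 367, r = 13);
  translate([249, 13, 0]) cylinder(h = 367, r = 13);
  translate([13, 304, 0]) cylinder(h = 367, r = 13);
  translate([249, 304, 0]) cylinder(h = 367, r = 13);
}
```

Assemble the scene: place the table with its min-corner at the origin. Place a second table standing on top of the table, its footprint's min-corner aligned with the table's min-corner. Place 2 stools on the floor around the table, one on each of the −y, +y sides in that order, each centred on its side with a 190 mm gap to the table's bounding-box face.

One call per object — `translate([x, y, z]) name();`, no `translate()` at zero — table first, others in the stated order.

table();
translate([0, 0, 746]) table_2();
translate([712, -507, 0]) stool();
translate([712, 895, 0]) stool();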